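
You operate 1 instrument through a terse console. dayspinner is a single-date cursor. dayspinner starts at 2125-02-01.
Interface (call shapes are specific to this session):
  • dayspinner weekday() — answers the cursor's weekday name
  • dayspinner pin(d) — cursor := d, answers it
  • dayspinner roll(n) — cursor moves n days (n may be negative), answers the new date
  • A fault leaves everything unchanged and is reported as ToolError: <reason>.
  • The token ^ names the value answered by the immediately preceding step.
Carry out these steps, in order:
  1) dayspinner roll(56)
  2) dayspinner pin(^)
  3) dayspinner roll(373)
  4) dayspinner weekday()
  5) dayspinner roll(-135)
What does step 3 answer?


Answer: 2126-04-06

Derivation:
! 1. dayspinner roll(n→56) ~> 2125-03-29
! 2. dayspinner pin(d→^) ~> 2125-03-29
! 3. dayspinner roll(n→373) ~> 2126-04-06
! 4. dayspinner weekday() ~> Saturday
! 5. dayspinner roll(n→-135) ~> 2125-11-22


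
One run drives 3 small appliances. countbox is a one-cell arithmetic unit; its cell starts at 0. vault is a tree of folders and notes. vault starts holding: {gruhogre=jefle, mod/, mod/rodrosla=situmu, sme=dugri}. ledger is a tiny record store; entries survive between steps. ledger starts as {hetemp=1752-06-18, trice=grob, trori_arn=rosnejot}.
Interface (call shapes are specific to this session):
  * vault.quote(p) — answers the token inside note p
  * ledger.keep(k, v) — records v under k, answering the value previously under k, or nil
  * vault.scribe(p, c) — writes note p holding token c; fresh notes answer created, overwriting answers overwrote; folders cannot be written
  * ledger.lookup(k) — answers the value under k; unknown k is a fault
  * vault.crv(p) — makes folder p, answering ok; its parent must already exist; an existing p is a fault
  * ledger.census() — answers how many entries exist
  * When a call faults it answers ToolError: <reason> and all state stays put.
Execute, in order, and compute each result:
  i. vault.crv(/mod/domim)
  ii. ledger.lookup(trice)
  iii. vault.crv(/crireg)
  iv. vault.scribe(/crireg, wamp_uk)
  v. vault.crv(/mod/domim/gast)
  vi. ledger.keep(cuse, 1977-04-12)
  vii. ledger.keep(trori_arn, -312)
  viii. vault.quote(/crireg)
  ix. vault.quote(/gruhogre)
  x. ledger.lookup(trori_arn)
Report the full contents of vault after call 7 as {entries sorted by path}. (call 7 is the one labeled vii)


Answer: {crireg/, gruhogre=jefle, mod/, mod/domim/, mod/domim/gast/, mod/rodrosla=situmu, sme=dugri}

Derivation:
>>> crv p=/mod/domim
  ok
>>> lookup k=trice
  grob
>>> crv p=/crireg
  ok
>>> scribe p=/crireg c=wamp_uk
  ToolError: is a directory
>>> crv p=/mod/domim/gast
  ok
>>> keep k=cuse v=1977-04-12
  nil
>>> keep k=trori_arn v=-312
  rosnejot
>>> quote p=/crireg
  ToolError: is a directory
>>> quote p=/gruhogre
  jefle
>>> lookup k=trori_arn
  -312


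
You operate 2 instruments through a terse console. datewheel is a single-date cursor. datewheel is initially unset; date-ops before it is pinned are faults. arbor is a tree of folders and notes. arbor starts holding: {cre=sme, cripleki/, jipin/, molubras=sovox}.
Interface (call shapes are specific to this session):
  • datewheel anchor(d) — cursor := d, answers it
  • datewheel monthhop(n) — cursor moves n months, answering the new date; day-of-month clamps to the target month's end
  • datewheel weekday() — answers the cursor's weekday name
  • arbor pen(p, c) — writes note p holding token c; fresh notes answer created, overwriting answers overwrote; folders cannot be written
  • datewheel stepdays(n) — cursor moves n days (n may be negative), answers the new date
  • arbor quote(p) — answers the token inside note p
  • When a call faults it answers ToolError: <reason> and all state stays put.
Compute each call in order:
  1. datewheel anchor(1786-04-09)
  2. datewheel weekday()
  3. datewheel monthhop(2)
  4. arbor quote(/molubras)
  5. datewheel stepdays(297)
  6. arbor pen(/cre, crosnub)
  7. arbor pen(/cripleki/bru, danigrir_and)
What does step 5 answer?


Next I call datewheel anchor with d=1786-04-09, and see 1786-04-09.
Calling datewheel weekday(), and observe Sunday.
Using datewheel monthhop with n=2: 1786-06-09.
I use arbor quote with p=/molubras: sovox.
Calling datewheel stepdays with n=297, and see 1787-04-02.
Invoking arbor pen with p=/cre, c=crosnub, giving overwrote.
Next I call arbor pen with p=/cripleki/bru, c=danigrir_and, yielding created.

Answer: 1787-04-02


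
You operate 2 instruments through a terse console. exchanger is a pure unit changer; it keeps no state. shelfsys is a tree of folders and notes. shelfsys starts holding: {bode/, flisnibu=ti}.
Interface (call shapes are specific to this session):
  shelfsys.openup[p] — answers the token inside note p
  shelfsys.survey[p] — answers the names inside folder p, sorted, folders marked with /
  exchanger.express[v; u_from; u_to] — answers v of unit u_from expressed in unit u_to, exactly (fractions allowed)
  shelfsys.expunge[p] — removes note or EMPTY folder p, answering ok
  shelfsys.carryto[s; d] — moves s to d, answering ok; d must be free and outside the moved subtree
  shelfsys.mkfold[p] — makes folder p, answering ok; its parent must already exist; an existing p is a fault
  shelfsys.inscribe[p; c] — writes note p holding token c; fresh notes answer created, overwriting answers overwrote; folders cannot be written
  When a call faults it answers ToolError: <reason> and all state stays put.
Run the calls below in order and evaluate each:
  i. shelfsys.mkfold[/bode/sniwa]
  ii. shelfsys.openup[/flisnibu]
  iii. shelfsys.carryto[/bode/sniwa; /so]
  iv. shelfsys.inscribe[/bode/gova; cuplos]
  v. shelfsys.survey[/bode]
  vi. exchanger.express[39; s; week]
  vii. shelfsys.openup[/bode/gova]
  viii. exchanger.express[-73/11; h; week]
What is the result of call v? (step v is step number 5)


==> mkfold(/bode/sniwa)
<== ok
==> openup(/flisnibu)
<== ti
==> carryto(/bode/sniwa, /so)
<== ok
==> inscribe(/bode/gova, cuplos)
<== created
==> survey(/bode)
<== [gova]
==> express(39, s, week)
<== 13/201600
==> openup(/bode/gova)
<== cuplos
==> express(-73/11, h, week)
<== -73/1848

Answer: [gova]


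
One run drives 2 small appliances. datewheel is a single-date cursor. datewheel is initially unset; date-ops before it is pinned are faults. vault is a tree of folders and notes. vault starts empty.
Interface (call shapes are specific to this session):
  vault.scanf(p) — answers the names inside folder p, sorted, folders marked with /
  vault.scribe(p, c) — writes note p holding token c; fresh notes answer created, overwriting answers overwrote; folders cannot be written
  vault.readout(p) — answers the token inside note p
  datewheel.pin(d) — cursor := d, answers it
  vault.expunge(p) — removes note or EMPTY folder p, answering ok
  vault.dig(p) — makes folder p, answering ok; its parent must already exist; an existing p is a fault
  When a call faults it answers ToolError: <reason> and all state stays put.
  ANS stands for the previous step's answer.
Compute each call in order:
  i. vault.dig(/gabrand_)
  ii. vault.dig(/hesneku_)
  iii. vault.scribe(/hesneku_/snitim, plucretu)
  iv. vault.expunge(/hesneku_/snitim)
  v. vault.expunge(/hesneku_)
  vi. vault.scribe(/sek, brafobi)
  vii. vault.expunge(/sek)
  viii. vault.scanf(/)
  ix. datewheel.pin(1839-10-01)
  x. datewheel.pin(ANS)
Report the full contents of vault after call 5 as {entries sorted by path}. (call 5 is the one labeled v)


-- dig(p=/gabrand_) ~> ok
-- dig(p=/hesneku_) ~> ok
-- scribe(p=/hesneku_/snitim, c=plucretu) ~> created
-- expunge(p=/hesneku_/snitim) ~> ok
-- expunge(p=/hesneku_) ~> ok
-- scribe(p=/sek, c=brafobi) ~> created
-- expunge(p=/sek) ~> ok
-- scanf(p=/) ~> [gabrand_/]
-- pin(d=1839-10-01) ~> 1839-10-01
-- pin(d=ANS) ~> 1839-10-01

Answer: {gabrand_/}


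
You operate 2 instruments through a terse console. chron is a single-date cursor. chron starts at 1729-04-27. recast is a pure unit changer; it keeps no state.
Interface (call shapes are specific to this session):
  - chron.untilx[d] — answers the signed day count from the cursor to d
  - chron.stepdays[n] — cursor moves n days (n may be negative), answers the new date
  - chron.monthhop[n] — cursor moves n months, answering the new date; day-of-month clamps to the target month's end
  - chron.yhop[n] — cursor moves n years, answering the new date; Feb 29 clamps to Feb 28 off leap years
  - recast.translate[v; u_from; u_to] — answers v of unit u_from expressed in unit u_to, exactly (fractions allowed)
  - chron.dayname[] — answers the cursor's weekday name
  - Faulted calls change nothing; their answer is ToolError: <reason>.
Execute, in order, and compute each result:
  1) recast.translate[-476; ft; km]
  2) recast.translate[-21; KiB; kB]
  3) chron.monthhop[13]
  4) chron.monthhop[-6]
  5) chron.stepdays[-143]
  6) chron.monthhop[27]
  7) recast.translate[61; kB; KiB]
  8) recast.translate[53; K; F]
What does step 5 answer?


Answer: 1729-07-07

Derivation:
==> translate(-476, ft, km)
<== -45339/312500
==> translate(-21, KiB, kB)
<== -2688/125
==> monthhop(13)
<== 1730-05-27
==> monthhop(-6)
<== 1729-11-27
==> stepdays(-143)
<== 1729-07-07
==> monthhop(27)
<== 1731-10-07
==> translate(61, kB, KiB)
<== 7625/128
==> translate(53, K, F)
<== -36427/100


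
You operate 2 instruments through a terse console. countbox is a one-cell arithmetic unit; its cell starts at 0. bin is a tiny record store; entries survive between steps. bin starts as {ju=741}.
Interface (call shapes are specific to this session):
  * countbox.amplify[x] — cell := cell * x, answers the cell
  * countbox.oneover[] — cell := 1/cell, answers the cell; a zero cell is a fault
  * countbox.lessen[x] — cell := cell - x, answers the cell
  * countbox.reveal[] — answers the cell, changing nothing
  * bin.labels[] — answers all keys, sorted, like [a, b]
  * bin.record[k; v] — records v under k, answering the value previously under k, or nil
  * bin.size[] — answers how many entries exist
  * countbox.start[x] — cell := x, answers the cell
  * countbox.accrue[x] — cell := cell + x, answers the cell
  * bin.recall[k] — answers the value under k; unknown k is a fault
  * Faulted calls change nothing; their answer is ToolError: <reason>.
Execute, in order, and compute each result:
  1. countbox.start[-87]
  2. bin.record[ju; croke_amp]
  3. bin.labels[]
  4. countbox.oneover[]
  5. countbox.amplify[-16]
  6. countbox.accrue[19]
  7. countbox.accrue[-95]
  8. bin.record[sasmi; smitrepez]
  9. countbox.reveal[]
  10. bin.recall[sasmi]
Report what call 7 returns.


Answer: -6596/87

Derivation:
~$ countbox.start x='-87'
= -87
~$ bin.record k='ju' v='croke_amp'
= 741
~$ bin.labels
= [ju]
~$ countbox.oneover
= -1/87
~$ countbox.amplify x='-16'
= 16/87
~$ countbox.accrue x='19'
= 1669/87
~$ countbox.accrue x='-95'
= -6596/87
~$ bin.record k='sasmi' v='smitrepez'
= nil
~$ countbox.reveal
= -6596/87
~$ bin.recall k='sasmi'
= smitrepez


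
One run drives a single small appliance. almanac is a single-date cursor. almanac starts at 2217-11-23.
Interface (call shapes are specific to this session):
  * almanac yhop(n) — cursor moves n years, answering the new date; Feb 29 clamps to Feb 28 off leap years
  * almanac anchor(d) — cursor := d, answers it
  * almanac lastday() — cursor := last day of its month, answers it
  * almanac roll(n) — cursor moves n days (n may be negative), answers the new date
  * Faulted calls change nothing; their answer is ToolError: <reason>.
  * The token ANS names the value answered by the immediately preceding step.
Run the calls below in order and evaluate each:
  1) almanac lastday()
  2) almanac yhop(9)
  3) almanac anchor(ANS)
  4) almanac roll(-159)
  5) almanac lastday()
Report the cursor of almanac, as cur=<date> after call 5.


# 1. almanac lastday() == 2217-11-30
# 2. almanac yhop(n: 9) == 2226-11-30
# 3. almanac anchor(d: ANS) == 2226-11-30
# 4. almanac roll(n: -159) == 2226-06-24
# 5. almanac lastday() == 2226-06-30

Answer: cur=2226-06-30


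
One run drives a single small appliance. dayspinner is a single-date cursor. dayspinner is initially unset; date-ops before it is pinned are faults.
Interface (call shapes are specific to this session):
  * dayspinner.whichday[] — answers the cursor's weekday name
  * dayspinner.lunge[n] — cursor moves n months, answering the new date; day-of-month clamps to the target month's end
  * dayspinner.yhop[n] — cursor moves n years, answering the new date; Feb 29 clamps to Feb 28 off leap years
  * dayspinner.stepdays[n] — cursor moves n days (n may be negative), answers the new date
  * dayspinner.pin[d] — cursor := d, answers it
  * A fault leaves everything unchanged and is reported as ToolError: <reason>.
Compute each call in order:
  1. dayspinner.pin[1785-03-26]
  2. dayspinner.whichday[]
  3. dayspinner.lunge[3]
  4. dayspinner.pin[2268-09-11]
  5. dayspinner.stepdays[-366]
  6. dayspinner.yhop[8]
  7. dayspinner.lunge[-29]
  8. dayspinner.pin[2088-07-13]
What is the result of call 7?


Answer: 2273-04-11

Derivation:
→ dayspinner.pin(d: 1785-03-26)
← 1785-03-26
→ dayspinner.whichday()
← Saturday
→ dayspinner.lunge(n: 3)
← 1785-06-26
→ dayspinner.pin(d: 2268-09-11)
← 2268-09-11
→ dayspinner.stepdays(n: -366)
← 2267-09-11
→ dayspinner.yhop(n: 8)
← 2275-09-11
→ dayspinner.lunge(n: -29)
← 2273-04-11
→ dayspinner.pin(d: 2088-07-13)
← 2088-07-13


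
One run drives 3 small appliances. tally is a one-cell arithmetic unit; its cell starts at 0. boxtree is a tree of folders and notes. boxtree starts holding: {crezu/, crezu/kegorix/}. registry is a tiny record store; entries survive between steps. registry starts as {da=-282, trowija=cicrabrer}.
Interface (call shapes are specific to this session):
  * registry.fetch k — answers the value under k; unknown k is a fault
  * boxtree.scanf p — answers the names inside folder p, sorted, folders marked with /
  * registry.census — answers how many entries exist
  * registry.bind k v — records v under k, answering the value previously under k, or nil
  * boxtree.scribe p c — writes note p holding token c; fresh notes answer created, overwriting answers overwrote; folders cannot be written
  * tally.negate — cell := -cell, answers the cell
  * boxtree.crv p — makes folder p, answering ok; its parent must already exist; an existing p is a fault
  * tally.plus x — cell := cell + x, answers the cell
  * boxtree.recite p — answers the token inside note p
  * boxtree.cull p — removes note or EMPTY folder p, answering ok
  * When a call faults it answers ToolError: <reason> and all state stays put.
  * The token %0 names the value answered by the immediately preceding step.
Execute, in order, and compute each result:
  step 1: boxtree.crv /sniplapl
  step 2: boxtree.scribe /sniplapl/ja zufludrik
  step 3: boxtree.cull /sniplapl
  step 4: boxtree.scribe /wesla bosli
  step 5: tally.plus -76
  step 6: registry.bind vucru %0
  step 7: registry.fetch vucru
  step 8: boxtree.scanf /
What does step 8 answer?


// 1. crv(p=/sniplapl) ~> ok
// 2. scribe(p=/sniplapl/ja, c=zufludrik) ~> created
// 3. cull(p=/sniplapl) ~> ToolError: not empty
// 4. scribe(p=/wesla, c=bosli) ~> created
// 5. plus(x=-76) ~> -76
// 6. bind(k=vucru, v=%0) ~> nil
// 7. fetch(k=vucru) ~> -76
// 8. scanf(p=/) ~> [crezu/, sniplapl/, wesla]

Answer: [crezu/, sniplapl/, wesla]


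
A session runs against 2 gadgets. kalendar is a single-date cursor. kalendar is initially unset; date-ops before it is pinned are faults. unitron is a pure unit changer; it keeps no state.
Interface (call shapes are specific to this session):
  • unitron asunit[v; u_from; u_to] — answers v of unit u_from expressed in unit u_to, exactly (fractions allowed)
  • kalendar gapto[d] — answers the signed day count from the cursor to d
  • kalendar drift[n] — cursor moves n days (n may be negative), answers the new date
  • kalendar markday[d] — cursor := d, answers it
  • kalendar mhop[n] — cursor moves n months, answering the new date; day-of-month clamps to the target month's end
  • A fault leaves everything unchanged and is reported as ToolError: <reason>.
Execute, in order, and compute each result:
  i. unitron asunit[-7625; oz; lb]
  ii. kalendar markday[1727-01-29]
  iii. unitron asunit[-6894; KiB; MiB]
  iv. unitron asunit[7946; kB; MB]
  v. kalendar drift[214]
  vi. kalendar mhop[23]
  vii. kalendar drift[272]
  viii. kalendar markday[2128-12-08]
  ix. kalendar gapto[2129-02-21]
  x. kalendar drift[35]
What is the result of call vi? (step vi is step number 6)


! unitron asunit(v=-7625, u_from=oz, u_to=lb) -> -7625/16
! kalendar markday(d=1727-01-29) -> 1727-01-29
! unitron asunit(v=-6894, u_from=KiB, u_to=MiB) -> -3447/512
! unitron asunit(v=7946, u_from=kB, u_to=MB) -> 3973/500
! kalendar drift(n=214) -> 1727-08-31
! kalendar mhop(n=23) -> 1729-07-31
! kalendar drift(n=272) -> 1730-04-29
! kalendar markday(d=2128-12-08) -> 2128-12-08
! kalendar gapto(d=2129-02-21) -> 75
! kalendar drift(n=35) -> 2129-01-12

Answer: 1729-07-31


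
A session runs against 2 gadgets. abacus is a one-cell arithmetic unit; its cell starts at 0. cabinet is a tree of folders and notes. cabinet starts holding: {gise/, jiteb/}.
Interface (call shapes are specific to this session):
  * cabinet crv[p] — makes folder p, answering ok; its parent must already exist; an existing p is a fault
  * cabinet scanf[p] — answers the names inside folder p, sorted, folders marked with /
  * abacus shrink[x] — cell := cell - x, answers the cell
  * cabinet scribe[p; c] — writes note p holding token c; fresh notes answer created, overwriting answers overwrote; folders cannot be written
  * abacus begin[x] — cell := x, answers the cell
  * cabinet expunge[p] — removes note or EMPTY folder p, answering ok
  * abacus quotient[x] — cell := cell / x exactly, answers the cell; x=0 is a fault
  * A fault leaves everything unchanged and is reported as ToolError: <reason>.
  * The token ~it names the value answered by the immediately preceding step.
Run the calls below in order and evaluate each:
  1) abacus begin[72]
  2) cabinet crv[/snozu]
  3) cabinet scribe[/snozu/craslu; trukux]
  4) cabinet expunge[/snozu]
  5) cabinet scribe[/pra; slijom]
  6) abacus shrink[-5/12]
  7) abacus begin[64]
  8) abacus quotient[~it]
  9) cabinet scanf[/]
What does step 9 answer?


Answer: [gise/, jiteb/, pra, snozu/]

Derivation:
-> abacus begin(x: 72)
<- 72
-> cabinet crv(p: /snozu)
<- ok
-> cabinet scribe(p: /snozu/craslu, c: trukux)
<- created
-> cabinet expunge(p: /snozu)
<- ToolError: not empty
-> cabinet scribe(p: /pra, c: slijom)
<- created
-> abacus shrink(x: -5/12)
<- 869/12
-> abacus begin(x: 64)
<- 64
-> abacus quotient(x: ~it)
<- 1
-> cabinet scanf(p: /)
<- [gise/, jiteb/, pra, snozu/]


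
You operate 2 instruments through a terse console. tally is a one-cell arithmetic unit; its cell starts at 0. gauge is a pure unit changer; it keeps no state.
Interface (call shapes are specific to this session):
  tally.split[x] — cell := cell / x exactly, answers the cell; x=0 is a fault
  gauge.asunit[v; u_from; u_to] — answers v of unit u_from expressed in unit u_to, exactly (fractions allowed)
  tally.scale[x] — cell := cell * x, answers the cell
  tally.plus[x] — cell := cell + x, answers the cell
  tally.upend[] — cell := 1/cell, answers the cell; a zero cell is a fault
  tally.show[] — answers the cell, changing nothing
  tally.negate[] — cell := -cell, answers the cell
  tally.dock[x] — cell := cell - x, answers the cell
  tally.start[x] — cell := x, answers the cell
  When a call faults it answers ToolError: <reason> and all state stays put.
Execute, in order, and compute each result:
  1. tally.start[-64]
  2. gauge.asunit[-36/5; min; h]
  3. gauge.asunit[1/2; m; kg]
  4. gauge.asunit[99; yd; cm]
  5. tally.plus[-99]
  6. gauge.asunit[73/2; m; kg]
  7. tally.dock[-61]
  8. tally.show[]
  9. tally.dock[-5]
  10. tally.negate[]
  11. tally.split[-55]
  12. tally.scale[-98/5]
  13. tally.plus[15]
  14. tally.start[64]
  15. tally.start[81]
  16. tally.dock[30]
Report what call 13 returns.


==> tally.start(x=-64)
<== -64
==> gauge.asunit(v=-36/5, u_from=min, u_to=h)
<== -3/25
==> gauge.asunit(v=1/2, u_from=m, u_to=kg)
<== ToolError: incompatible units
==> gauge.asunit(v=99, u_from=yd, u_to=cm)
<== 226314/25
==> tally.plus(x=-99)
<== -163
==> gauge.asunit(v=73/2, u_from=m, u_to=kg)
<== ToolError: incompatible units
==> tally.dock(x=-61)
<== -102
==> tally.show()
<== -102
==> tally.dock(x=-5)
<== -97
==> tally.negate()
<== 97
==> tally.split(x=-55)
<== -97/55
==> tally.scale(x=-98/5)
<== 9506/275
==> tally.plus(x=15)
<== 13631/275
==> tally.start(x=64)
<== 64
==> tally.start(x=81)
<== 81
==> tally.dock(x=30)
<== 51

Answer: 13631/275


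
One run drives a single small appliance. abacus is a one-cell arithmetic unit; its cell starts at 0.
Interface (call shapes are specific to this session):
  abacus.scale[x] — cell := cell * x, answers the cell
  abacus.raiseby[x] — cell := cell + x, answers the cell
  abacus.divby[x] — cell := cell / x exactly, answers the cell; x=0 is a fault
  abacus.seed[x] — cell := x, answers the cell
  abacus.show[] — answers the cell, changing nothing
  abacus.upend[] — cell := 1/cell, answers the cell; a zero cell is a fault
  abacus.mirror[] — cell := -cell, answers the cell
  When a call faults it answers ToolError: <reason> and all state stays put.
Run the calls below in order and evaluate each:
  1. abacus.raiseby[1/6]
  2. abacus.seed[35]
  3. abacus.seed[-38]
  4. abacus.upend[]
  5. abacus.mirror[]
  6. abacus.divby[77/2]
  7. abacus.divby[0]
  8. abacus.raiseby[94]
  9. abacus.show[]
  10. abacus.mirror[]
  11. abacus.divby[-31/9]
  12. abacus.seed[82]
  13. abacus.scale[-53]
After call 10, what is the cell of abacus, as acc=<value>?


Step: abacus.raiseby[x: 1/6]
Result: 1/6
Step: abacus.seed[x: 35]
Result: 35
Step: abacus.seed[x: -38]
Result: -38
Step: abacus.upend[]
Result: -1/38
Step: abacus.mirror[]
Result: 1/38
Step: abacus.divby[x: 77/2]
Result: 1/1463
Step: abacus.divby[x: 0]
Result: ToolError: division by zero
Step: abacus.raiseby[x: 94]
Result: 137523/1463
Step: abacus.show[]
Result: 137523/1463
Step: abacus.mirror[]
Result: -137523/1463
Step: abacus.divby[x: -31/9]
Result: 1237707/45353
Step: abacus.seed[x: 82]
Result: 82
Step: abacus.scale[x: -53]
Result: -4346

Answer: acc=-137523/1463


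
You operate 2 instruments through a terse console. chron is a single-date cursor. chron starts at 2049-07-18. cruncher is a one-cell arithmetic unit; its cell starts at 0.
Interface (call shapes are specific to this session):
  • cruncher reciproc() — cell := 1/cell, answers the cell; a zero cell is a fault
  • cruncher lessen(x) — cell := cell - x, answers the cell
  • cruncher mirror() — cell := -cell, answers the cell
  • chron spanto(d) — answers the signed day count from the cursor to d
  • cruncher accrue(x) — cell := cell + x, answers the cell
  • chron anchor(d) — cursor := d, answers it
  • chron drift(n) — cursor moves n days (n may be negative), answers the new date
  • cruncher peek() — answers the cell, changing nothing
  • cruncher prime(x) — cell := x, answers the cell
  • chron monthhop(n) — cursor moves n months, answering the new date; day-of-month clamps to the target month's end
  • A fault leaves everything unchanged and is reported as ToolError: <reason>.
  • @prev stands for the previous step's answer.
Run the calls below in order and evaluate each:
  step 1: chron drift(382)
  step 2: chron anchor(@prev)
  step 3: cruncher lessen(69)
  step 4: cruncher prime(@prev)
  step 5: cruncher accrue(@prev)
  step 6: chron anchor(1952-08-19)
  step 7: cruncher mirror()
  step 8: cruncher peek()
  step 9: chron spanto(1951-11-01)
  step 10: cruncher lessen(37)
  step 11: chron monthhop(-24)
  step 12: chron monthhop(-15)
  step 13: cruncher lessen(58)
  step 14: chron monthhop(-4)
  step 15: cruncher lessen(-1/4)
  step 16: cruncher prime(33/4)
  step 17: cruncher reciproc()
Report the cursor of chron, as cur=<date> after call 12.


Answer: cur=1949-05-19

Derivation:
Step: chron drift[n: 382]
Result: 2050-08-04
Step: chron anchor[d: @prev]
Result: 2050-08-04
Step: cruncher lessen[x: 69]
Result: -69
Step: cruncher prime[x: @prev]
Result: -69
Step: cruncher accrue[x: @prev]
Result: -138
Step: chron anchor[d: 1952-08-19]
Result: 1952-08-19
Step: cruncher mirror[]
Result: 138
Step: cruncher peek[]
Result: 138
Step: chron spanto[d: 1951-11-01]
Result: -292
Step: cruncher lessen[x: 37]
Result: 101
Step: chron monthhop[n: -24]
Result: 1950-08-19
Step: chron monthhop[n: -15]
Result: 1949-05-19
Step: cruncher lessen[x: 58]
Result: 43
Step: chron monthhop[n: -4]
Result: 1949-01-19
Step: cruncher lessen[x: -1/4]
Result: 173/4
Step: cruncher prime[x: 33/4]
Result: 33/4
Step: cruncher reciproc[]
Result: 4/33


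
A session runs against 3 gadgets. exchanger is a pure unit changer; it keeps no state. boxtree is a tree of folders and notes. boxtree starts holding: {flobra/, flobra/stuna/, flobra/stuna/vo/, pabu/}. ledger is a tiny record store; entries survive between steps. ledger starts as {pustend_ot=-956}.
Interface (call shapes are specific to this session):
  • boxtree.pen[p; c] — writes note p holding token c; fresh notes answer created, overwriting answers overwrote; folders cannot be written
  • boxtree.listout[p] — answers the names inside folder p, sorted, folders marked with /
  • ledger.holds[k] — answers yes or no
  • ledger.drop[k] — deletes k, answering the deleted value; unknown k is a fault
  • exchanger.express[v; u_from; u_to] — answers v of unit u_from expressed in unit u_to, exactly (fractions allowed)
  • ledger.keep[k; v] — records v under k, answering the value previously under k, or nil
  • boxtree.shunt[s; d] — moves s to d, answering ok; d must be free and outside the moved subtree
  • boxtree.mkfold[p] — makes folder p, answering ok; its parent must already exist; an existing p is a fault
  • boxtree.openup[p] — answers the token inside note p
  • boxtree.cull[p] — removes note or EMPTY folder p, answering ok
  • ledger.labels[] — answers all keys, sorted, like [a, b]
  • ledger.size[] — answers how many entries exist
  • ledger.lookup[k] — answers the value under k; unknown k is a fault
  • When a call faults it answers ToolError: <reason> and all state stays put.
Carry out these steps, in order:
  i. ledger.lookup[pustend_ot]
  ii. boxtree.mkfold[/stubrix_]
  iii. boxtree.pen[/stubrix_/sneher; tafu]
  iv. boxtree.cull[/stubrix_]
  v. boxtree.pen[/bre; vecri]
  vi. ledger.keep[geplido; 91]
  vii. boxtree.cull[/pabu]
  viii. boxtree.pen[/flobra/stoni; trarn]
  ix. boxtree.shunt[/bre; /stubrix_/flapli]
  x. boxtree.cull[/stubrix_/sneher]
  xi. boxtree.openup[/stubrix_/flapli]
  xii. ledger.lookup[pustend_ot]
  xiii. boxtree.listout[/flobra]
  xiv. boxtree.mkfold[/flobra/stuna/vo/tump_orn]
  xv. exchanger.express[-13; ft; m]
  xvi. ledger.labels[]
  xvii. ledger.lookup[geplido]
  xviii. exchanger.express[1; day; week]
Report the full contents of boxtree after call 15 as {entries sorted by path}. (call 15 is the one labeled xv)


Answer: {flobra/, flobra/stoni=trarn, flobra/stuna/, flobra/stuna/vo/, flobra/stuna/vo/tump_orn/, stubrix_/, stubrix_/flapli=vecri}

Derivation:
==> ledger.lookup(pustend_ot)
<== -956
==> boxtree.mkfold(/stubrix_)
<== ok
==> boxtree.pen(/stubrix_/sneher, tafu)
<== created
==> boxtree.cull(/stubrix_)
<== ToolError: not empty
==> boxtree.pen(/bre, vecri)
<== created
==> ledger.keep(geplido, 91)
<== nil
==> boxtree.cull(/pabu)
<== ok
==> boxtree.pen(/flobra/stoni, trarn)
<== created
==> boxtree.shunt(/bre, /stubrix_/flapli)
<== ok
==> boxtree.cull(/stubrix_/sneher)
<== ok
==> boxtree.openup(/stubrix_/flapli)
<== vecri
==> ledger.lookup(pustend_ot)
<== -956
==> boxtree.listout(/flobra)
<== [stoni, stuna/]
==> boxtree.mkfold(/flobra/stuna/vo/tump_orn)
<== ok
==> exchanger.express(-13, ft, m)
<== -4953/1250
==> ledger.labels()
<== [geplido, pustend_ot]
==> ledger.lookup(geplido)
<== 91
==> exchanger.express(1, day, week)
<== 1/7


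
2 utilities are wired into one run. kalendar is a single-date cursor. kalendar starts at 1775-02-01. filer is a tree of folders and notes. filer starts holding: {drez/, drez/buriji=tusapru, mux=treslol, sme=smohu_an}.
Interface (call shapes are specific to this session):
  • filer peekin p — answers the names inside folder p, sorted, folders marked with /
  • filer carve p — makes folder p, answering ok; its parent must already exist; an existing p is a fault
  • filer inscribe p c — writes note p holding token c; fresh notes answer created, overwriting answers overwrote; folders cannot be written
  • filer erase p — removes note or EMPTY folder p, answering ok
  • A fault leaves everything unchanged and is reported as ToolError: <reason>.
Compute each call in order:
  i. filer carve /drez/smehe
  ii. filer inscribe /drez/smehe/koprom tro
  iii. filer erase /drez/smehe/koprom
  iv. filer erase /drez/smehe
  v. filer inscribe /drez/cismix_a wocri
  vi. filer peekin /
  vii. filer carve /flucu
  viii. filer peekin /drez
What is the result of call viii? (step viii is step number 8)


==> filer carve(p: /drez/smehe)
<== ok
==> filer inscribe(p: /drez/smehe/koprom, c: tro)
<== created
==> filer erase(p: /drez/smehe/koprom)
<== ok
==> filer erase(p: /drez/smehe)
<== ok
==> filer inscribe(p: /drez/cismix_a, c: wocri)
<== created
==> filer peekin(p: /)
<== [drez/, mux, sme]
==> filer carve(p: /flucu)
<== ok
==> filer peekin(p: /drez)
<== [buriji, cismix_a]

Answer: [buriji, cismix_a]


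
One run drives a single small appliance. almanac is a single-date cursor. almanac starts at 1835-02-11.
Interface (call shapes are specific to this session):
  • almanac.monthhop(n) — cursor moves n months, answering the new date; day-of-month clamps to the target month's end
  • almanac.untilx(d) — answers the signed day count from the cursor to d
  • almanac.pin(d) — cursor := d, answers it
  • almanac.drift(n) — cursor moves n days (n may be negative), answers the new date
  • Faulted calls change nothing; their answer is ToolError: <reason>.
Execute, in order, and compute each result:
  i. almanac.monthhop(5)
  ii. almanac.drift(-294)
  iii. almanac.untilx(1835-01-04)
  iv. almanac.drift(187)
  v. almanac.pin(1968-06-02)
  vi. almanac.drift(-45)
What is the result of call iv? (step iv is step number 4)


I invoke almanac.monthhop with n='5', and get 1835-07-11.
Using almanac.drift with n='-294', giving 1834-09-20.
I run almanac.untilx with d='1835-01-04', yielding 106.
Using almanac.drift with n='187', and see 1835-03-26.
Then almanac.pin with d='1968-06-02', giving 1968-06-02.
Now I run almanac.drift with n='-45': 1968-04-18.

Answer: 1835-03-26


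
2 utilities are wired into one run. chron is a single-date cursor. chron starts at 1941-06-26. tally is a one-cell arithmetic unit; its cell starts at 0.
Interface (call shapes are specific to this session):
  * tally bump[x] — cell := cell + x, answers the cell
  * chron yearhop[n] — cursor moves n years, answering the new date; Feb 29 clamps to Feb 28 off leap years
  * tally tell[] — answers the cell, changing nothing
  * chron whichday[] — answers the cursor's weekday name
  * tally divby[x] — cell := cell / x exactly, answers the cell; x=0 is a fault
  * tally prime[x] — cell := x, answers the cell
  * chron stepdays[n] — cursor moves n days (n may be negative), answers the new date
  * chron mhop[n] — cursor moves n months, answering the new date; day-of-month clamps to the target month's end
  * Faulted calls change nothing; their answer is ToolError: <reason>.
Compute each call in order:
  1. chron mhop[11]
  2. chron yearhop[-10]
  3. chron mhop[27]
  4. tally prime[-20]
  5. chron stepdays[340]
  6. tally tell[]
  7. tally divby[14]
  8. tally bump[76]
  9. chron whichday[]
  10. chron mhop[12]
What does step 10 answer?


-> chron mhop(11)
<- 1942-05-26
-> chron yearhop(-10)
<- 1932-05-26
-> chron mhop(27)
<- 1934-08-26
-> tally prime(-20)
<- -20
-> chron stepdays(340)
<- 1935-08-01
-> tally tell()
<- -20
-> tally divby(14)
<- -10/7
-> tally bump(76)
<- 522/7
-> chron whichday()
<- Thursday
-> chron mhop(12)
<- 1936-08-01

Answer: 1936-08-01


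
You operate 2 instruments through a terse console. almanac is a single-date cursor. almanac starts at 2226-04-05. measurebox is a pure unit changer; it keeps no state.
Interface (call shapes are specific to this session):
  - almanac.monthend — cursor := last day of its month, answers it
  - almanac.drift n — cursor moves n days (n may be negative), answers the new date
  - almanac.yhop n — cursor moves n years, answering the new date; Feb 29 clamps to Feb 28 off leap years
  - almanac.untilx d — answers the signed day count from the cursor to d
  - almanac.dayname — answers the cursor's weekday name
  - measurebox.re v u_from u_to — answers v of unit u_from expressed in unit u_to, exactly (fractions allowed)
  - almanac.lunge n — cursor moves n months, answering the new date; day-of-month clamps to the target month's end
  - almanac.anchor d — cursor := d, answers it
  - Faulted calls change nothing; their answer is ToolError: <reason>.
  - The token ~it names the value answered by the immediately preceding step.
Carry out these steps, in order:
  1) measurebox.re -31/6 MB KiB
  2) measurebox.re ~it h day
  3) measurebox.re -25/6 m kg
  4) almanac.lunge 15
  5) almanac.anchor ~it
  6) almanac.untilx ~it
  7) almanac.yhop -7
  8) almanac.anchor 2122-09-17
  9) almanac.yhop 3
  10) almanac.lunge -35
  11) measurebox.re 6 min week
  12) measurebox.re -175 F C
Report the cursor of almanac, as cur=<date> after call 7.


Answer: cur=2220-07-05

Derivation:
I invoke measurebox.re(v=-31/6, u_from=MB, u_to=KiB), yielding -484375/96.
Next I call measurebox.re(v=~it, u_from=h, u_to=day), and see -484375/2304.
Calling measurebox.re(v=-25/6, u_from=m, u_to=kg), yielding ToolError: incompatible units.
Using almanac.lunge(n=15), — result: 2227-07-05.
Using almanac.anchor(d=~it): 2227-07-05.
Now I run almanac.untilx(d=~it): 0.
Calling almanac.yhop(n=-7), and see 2220-07-05.
I invoke almanac.anchor(d=2122-09-17), and get 2122-09-17.
I run almanac.yhop(n=3), and see 2125-09-17.
I use almanac.lunge(n=-35): 2122-10-17.
Then measurebox.re(v=6, u_from=min, u_to=week), — result: 1/1680.
Calling measurebox.re(v=-175, u_from=F, u_to=C), → -115.


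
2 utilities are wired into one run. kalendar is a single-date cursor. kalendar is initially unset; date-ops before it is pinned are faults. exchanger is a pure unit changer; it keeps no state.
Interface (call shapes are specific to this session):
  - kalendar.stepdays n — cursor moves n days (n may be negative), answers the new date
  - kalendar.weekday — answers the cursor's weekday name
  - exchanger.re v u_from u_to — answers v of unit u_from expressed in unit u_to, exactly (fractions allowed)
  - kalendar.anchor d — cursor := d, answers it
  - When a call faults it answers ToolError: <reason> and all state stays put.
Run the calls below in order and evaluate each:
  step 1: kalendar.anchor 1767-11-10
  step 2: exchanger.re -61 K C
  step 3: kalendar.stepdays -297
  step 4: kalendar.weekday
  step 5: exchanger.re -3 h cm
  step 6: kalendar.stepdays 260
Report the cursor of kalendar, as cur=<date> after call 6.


Answer: cur=1767-10-04

Derivation:
Then anchor with 1767-11-10: 1767-11-10.
I use re with -61, K, C, and observe -6683/20.
Now I run stepdays with -297, which returns 1767-01-17.
I use weekday: Saturday.
I run re with -3, h, cm, which returns ToolError: incompatible units.
I run stepdays with 260, and get 1767-10-04.


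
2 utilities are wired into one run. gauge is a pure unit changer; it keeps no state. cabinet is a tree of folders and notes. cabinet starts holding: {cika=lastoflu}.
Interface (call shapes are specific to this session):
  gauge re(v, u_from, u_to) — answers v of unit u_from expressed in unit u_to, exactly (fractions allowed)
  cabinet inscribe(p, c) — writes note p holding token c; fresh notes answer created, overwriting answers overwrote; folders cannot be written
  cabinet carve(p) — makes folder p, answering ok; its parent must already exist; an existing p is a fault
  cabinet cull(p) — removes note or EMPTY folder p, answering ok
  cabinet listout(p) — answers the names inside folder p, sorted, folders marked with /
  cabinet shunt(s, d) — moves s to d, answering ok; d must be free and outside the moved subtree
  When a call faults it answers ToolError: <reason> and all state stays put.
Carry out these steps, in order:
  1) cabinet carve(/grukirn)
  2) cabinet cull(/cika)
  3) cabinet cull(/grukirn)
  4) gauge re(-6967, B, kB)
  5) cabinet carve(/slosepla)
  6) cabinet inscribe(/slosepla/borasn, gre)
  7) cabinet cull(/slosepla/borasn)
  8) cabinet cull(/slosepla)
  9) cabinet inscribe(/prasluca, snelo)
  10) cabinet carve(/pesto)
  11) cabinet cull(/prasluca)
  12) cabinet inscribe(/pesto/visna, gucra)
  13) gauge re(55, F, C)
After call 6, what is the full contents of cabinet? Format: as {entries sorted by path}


Answer: {slosepla/, slosepla/borasn=gre}

Derivation:
CALL cabinet carve[p=/grukirn]
RET  ok
CALL cabinet cull[p=/cika]
RET  ok
CALL cabinet cull[p=/grukirn]
RET  ok
CALL gauge re[v=-6967; u_from=B; u_to=kB]
RET  -6967/1000
CALL cabinet carve[p=/slosepla]
RET  ok
CALL cabinet inscribe[p=/slosepla/borasn; c=gre]
RET  created
CALL cabinet cull[p=/slosepla/borasn]
RET  ok
CALL cabinet cull[p=/slosepla]
RET  ok
CALL cabinet inscribe[p=/prasluca; c=snelo]
RET  created
CALL cabinet carve[p=/pesto]
RET  ok
CALL cabinet cull[p=/prasluca]
RET  ok
CALL cabinet inscribe[p=/pesto/visna; c=gucra]
RET  created
CALL gauge re[v=55; u_from=F; u_to=C]
RET  115/9


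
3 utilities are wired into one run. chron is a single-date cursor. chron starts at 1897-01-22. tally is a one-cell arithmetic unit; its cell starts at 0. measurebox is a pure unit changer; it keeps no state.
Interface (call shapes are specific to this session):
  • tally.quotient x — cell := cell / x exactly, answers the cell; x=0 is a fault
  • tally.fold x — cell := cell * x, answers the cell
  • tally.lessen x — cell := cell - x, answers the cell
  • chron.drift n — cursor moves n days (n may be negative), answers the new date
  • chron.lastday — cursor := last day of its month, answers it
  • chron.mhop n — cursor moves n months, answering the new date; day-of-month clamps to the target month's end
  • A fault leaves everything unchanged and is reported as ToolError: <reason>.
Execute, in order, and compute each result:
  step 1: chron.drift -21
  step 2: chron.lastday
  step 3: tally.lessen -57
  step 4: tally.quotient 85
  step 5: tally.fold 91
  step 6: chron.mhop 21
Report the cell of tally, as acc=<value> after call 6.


Answer: acc=5187/85

Derivation:
·→ chron.drift(n=-21)
·← 1897-01-01
·→ chron.lastday()
·← 1897-01-31
·→ tally.lessen(x=-57)
·← 57
·→ tally.quotient(x=85)
·← 57/85
·→ tally.fold(x=91)
·← 5187/85
·→ chron.mhop(n=21)
·← 1898-10-31


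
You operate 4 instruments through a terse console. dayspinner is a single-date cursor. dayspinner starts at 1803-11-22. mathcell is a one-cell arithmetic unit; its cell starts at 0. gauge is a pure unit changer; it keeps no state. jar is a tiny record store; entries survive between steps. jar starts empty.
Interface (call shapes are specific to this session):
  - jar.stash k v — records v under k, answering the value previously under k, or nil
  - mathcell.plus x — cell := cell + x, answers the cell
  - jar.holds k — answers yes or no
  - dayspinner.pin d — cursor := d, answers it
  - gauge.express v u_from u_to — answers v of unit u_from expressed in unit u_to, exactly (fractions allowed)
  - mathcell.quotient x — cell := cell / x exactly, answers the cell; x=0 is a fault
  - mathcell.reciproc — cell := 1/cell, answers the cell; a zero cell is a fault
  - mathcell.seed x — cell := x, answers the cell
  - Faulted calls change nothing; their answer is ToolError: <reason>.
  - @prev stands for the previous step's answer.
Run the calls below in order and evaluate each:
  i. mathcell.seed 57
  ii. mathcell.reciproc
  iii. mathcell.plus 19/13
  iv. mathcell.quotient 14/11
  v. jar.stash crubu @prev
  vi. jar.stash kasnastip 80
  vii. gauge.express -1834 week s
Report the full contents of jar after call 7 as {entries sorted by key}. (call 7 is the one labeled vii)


Answer: {crubu=6028/5187, kasnastip=80}

Derivation:
Act: seed[x→57]
Obs: 57
Act: reciproc[]
Obs: 1/57
Act: plus[x→19/13]
Obs: 1096/741
Act: quotient[x→14/11]
Obs: 6028/5187
Act: stash[k→crubu; v→@prev]
Obs: nil
Act: stash[k→kasnastip; v→80]
Obs: nil
Act: express[v→-1834; u_from→week; u_to→s]
Obs: -1109203200
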